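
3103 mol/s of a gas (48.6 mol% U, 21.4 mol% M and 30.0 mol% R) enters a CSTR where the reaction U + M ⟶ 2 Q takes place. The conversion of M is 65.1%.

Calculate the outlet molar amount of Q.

865 mol/s

M reacted = 0.651 × 664 = 432.3 mol/s; ν_M = −1, so ξ = 432.3/1 = 432.3 mol/s.
Outlet amounts (n = n₀ + ν ξ):
  U: 1508 − 1(432.3) = 1076
  M: 664 − 1(432.3) = 231.8
  Q: 0 + 2(432.3) = 864.6
  R: 930.9 (inert)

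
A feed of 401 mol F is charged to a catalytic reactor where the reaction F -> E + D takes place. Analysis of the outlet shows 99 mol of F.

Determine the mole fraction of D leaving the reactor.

For F: n = n₀ − 1ξ → 99 = 401 − 1ξ, giving ξ = 302 mol.
Outlet amounts (n = n₀ + ν ξ):
  F: 401 − 1(302) = 99
  E: 0 + 1(302) = 302
  D: 0 + 1(302) = 302
Total out = 703 mol; y_D = 302 / 703 = 0.4296.

0.43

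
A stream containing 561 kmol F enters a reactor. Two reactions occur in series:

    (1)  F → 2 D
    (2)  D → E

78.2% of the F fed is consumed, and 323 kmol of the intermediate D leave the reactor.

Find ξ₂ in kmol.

Conversion of F: F consumed = 1ξ₁ = 0.782 × 561 → ξ₁ = 438.7 kmol.
D balance: n_D = 0 + 2ξ₁ − 1ξ₂ = 323 → ξ₂ = (2·438.7 − 323)/1 = 554.4 kmol.
Outlet amounts (n = n₀ + Σ ν·ξ):
  F: 561 − 1(438.7) = 122.3
  D: 0 + 2(438.7) − 1(554.4) = 323
  E: 0 + 1(554.4) = 554.4

ξ₂ = 554 kmol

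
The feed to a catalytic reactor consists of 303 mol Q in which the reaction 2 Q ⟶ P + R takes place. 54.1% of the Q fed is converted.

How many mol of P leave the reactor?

82 mol

Q reacted = 0.541 × 303 = 163.9 mol; ν_Q = −2, so ξ = 163.9/2 = 81.96 mol.
Outlet amounts (n = n₀ + ν ξ):
  Q: 303 − 2(81.96) = 139.1
  P: 0 + 1(81.96) = 81.96
  R: 0 + 1(81.96) = 81.96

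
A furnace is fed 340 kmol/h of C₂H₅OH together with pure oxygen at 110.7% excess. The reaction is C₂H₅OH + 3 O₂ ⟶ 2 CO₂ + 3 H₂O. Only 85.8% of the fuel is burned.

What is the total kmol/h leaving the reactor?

Stoichiometric O₂ = 3 × 340 = 1020 kmol/h; O₂ fed = 1020 × 2.107 = 2149 kmol/h.
Fuel reacted = 0.858 × 340 → ξ = 291.7 kmol/h.
Outlet (n = n₀ + ν ξ):
  C₂H₅OH: 340 − 1(291.7) = 48.28
  O₂: 2149 − 3(291.7) = 1274
  CO₂: 0 + 2(291.7) = 583.4
  H₂O: 0 + 3(291.7) = 875.2
Total out = 48.28 + 1274 + 583.4 + 875.2 = 2781 kmol/h.

2780 kmol/h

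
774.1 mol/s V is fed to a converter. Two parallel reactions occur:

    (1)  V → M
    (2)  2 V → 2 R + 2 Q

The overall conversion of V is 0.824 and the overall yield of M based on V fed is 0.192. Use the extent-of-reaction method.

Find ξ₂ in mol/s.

ξ₂ = 245 mol/s

Yield of M: 1ξ₁ / 774.1 = 0.192 → ξ₁ = 148.6 mol/s.
Conversion of V: 1ξ₁ + 2ξ₂ = 0.824 × 774.1 = 637.9 → ξ₂ = 244.6 mol/s.
Outlet amounts (n = n₀ + Σ ν·ξ):
  V: 774.1 − 1(148.6) − 2(244.6) = 136.2
  M: 0 + 1(148.6) = 148.6
  R: 0 + 2(244.6) = 489.2
  Q: 0 + 2(244.6) = 489.2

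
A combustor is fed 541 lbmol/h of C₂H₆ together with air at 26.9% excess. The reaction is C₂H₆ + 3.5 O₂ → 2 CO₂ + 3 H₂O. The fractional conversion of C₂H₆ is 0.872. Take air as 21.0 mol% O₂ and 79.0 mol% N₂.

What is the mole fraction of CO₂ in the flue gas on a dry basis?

0.0873

Stoichiometric O₂ = 3.5 × 541 = 1894 lbmol/h; O₂ fed = 1894 × 1.269 = 2403 lbmol/h.
N₂ fed = 2403 × 79/21 = 9039 lbmol/h.
Fuel reacted = 0.872 × 541 → ξ = 471.8 lbmol/h.
Outlet (n = n₀ + ν ξ):
  C₂H₆: 541 − 1(471.8) = 69.25
  O₂: 2403 − 3.5(471.8) = 751.7
  N₂: 9039 (inert)
  CO₂: 0 + 2(471.8) = 943.5
  H₂O: 0 + 3(471.8) = 1415
Dry total = 10800 lbmol/h; y_CO₂ (dry) = 943.5 / 10800 = 0.08733.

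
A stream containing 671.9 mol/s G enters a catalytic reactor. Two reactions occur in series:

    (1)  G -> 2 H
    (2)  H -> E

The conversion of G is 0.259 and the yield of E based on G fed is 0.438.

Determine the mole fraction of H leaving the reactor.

Conversion of G: G consumed = 1ξ₁ = 0.259 × 671.9 → ξ₁ = 174 mol/s.
Yield of E: 1ξ₂ / 671.9 = 0.438 → ξ₂ = 294.3 mol/s.
Outlet amounts (n = n₀ + Σ ν·ξ):
  G: 671.9 − 1(174) = 497.9
  H: 0 + 2(174) − 1(294.3) = 53.75
  E: 0 + 1(294.3) = 294.3
Total out = 845.9 mol/s; y_H = 53.75 / 845.9 = 0.06354.

0.0635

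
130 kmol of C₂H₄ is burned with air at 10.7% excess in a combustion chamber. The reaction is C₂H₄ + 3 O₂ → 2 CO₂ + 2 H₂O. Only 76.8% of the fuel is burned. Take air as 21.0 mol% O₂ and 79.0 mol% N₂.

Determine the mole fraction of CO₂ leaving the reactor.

Stoichiometric O₂ = 3 × 130 = 390 kmol; O₂ fed = 390 × 1.107 = 431.7 kmol.
N₂ fed = 431.7 × 79/21 = 1624 kmol.
Fuel reacted = 0.768 × 130 → ξ = 99.84 kmol.
Outlet (n = n₀ + ν ξ):
  C₂H₄: 130 − 1(99.84) = 30.16
  O₂: 431.7 − 3(99.84) = 132.2
  N₂: 1624 (inert)
  CO₂: 0 + 2(99.84) = 199.7
  H₂O: 0 + 2(99.84) = 199.7
Total out = 2186 kmol; y_CO₂ = 199.7 / 2186 = 0.09135.

0.0914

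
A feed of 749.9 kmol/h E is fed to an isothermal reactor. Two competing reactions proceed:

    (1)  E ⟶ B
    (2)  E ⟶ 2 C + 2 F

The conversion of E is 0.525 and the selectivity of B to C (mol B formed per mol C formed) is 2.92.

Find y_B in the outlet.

0.364

Conversion of E: E consumed = 0.525 × 749.9 = 393.7 kmol/h = 1ξ₁ + 1ξ₂.
Selectivity: 1ξ₁ / (2ξ₂) = 2.92 → ξ₁ = 5.84 ξ₂.
Substitute: (1·5.84 + 1) ξ₂ = 393.7 → ξ₂ = 57.56 kmol/h, ξ₁ = 336.1 kmol/h.
Outlet amounts (n = n₀ + Σ ν·ξ):
  E: 749.9 − 1(336.1) − 1(57.56) = 356.2
  B: 0 + 1(336.1) = 336.1
  C: 0 + 2(57.56) = 115.1
  F: 0 + 2(57.56) = 115.1
Total out = 922.6 kmol/h; y_B = 336.1 / 922.6 = 0.3643.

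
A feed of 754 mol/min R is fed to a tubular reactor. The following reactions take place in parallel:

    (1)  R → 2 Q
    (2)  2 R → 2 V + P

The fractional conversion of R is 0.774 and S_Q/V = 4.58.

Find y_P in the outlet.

0.071

Conversion of R: R consumed = 0.774 × 754 = 583.6 mol/min = 1ξ₁ + 2ξ₂.
Selectivity: 2ξ₁ / (2ξ₂) = 4.58 → ξ₁ = 4.58 ξ₂.
Substitute: (1·4.58 + 2) ξ₂ = 583.6 → ξ₂ = 88.69 mol/min, ξ₁ = 406.2 mol/min.
Outlet amounts (n = n₀ + Σ ν·ξ):
  R: 754 − 1(406.2) − 2(88.69) = 170.4
  Q: 0 + 2(406.2) = 812.4
  V: 0 + 2(88.69) = 177.4
  P: 0 + 1(88.69) = 88.69
Total out = 1249 mol/min; y_P = 88.69 / 1249 = 0.07102.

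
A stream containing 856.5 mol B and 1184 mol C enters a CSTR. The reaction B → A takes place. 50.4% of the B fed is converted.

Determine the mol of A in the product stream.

B reacted = 0.504 × 856.5 = 431.7 mol; ν_B = −1, so ξ = 431.7/1 = 431.7 mol.
Outlet amounts (n = n₀ + ν ξ):
  B: 856.5 − 1(431.7) = 424.8
  A: 0 + 1(431.7) = 431.7
  C: 1184 (inert)

432 mol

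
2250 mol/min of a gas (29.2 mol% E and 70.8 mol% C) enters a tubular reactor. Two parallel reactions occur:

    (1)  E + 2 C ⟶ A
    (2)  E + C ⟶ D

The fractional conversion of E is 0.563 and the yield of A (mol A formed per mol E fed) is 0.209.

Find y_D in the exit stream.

Yield of A: 1ξ₁ / 657 = 0.209 → ξ₁ = 137.3 mol/min.
Conversion of E: 1ξ₁ + 1ξ₂ = 0.563 × 657 = 369.9 → ξ₂ = 232.6 mol/min.
Outlet amounts (n = n₀ + Σ ν·ξ):
  E: 657 − 1(137.3) − 1(232.6) = 287.1
  C: 1593 − 2(137.3) − 1(232.6) = 1086
  A: 0 + 1(137.3) = 137.3
  D: 0 + 1(232.6) = 232.6
Total out = 1743 mol/min; y_D = 232.6 / 1743 = 0.1335.

0.133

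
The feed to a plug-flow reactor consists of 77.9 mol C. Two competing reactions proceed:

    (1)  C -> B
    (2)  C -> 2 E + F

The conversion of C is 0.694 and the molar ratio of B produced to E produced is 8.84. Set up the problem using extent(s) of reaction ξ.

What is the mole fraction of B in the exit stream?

0.611

Conversion of C: C consumed = 0.694 × 77.9 = 54.06 mol = 1ξ₁ + 1ξ₂.
Selectivity: 1ξ₁ / (2ξ₂) = 8.84 → ξ₁ = 17.68 ξ₂.
Substitute: (1·17.68 + 1) ξ₂ = 54.06 → ξ₂ = 2.894 mol, ξ₁ = 51.17 mol.
Outlet amounts (n = n₀ + Σ ν·ξ):
  C: 77.9 − 1(51.17) − 1(2.894) = 23.84
  B: 0 + 1(51.17) = 51.17
  E: 0 + 2(2.894) = 5.788
  F: 0 + 1(2.894) = 2.894
Total out = 83.69 mol; y_B = 51.17 / 83.69 = 0.6114.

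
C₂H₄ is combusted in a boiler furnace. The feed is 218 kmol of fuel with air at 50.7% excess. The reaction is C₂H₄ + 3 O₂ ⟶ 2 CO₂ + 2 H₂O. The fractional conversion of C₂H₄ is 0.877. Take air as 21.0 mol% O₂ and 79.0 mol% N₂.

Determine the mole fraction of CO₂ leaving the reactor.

0.0779

Stoichiometric O₂ = 3 × 218 = 654 kmol; O₂ fed = 654 × 1.507 = 985.6 kmol.
N₂ fed = 985.6 × 79/21 = 3708 kmol.
Fuel reacted = 0.877 × 218 → ξ = 191.2 kmol.
Outlet (n = n₀ + ν ξ):
  C₂H₄: 218 − 1(191.2) = 26.81
  O₂: 985.6 − 3(191.2) = 412
  N₂: 3708 (inert)
  CO₂: 0 + 2(191.2) = 382.4
  H₂O: 0 + 2(191.2) = 382.4
Total out = 4911 kmol; y_CO₂ = 382.4 / 4911 = 0.07786.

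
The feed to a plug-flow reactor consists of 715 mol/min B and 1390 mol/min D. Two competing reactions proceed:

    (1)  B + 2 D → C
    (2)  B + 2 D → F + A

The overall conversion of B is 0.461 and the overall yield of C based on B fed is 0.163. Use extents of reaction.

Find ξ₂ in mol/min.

Yield of C: 1ξ₁ / 715 = 0.163 → ξ₁ = 116.5 mol/min.
Conversion of B: 1ξ₁ + 1ξ₂ = 0.461 × 715 = 329.6 → ξ₂ = 213.1 mol/min.
Outlet amounts (n = n₀ + Σ ν·ξ):
  B: 715 − 1(116.5) − 1(213.1) = 385.4
  D: 1390 − 2(116.5) − 2(213.1) = 730.8
  C: 0 + 1(116.5) = 116.5
  F: 0 + 1(213.1) = 213.1
  A: 0 + 1(213.1) = 213.1

ξ₂ = 213 mol/min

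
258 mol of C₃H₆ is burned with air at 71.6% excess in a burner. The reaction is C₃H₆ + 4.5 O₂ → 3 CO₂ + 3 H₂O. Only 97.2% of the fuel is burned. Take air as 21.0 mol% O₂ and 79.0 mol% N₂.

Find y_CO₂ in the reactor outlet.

Stoichiometric O₂ = 4.5 × 258 = 1161 mol; O₂ fed = 1161 × 1.716 = 1992 mol.
N₂ fed = 1992 × 79/21 = 7495 mol.
Fuel reacted = 0.972 × 258 → ξ = 250.8 mol.
Outlet (n = n₀ + ν ξ):
  C₃H₆: 258 − 1(250.8) = 7.224
  O₂: 1992 − 4.5(250.8) = 863.8
  N₂: 7495 (inert)
  CO₂: 0 + 3(250.8) = 752.3
  H₂O: 0 + 3(250.8) = 752.3
Total out = 9870 mol; y_CO₂ = 752.3 / 9870 = 0.07622.

0.0762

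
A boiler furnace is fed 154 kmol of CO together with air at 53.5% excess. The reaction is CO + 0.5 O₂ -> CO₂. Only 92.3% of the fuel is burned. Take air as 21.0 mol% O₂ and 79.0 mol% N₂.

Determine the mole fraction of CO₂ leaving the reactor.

0.22

Stoichiometric O₂ = 0.5 × 154 = 77 kmol; O₂ fed = 77 × 1.535 = 118.2 kmol.
N₂ fed = 118.2 × 79/21 = 444.6 kmol.
Fuel reacted = 0.923 × 154 → ξ = 142.1 kmol.
Outlet (n = n₀ + ν ξ):
  CO: 154 − 1(142.1) = 11.86
  O₂: 118.2 − 0.5(142.1) = 47.12
  N₂: 444.6 (inert)
  CO₂: 0 + 1(142.1) = 142.1
Total out = 645.8 kmol; y_CO₂ = 142.1 / 645.8 = 0.2201.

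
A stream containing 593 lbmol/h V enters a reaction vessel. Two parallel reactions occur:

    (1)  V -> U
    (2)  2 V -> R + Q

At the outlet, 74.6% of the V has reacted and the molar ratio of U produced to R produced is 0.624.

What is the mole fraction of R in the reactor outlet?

0.284

Conversion of V: V consumed = 0.746 × 593 = 442.4 lbmol/h = 1ξ₁ + 2ξ₂.
Selectivity: 1ξ₁ / (1ξ₂) = 0.624 → ξ₁ = 0.624 ξ₂.
Substitute: (1·0.624 + 2) ξ₂ = 442.4 → ξ₂ = 168.6 lbmol/h, ξ₁ = 105.2 lbmol/h.
Outlet amounts (n = n₀ + Σ ν·ξ):
  V: 593 − 1(105.2) − 2(168.6) = 150.6
  U: 0 + 1(105.2) = 105.2
  R: 0 + 1(168.6) = 168.6
  Q: 0 + 1(168.6) = 168.6
Total out = 593 lbmol/h; y_R = 168.6 / 593 = 0.2843.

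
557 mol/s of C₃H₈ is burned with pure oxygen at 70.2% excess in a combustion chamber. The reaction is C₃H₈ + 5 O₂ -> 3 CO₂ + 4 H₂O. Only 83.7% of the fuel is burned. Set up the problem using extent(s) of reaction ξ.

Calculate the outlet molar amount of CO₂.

1400 mol/s

Stoichiometric O₂ = 5 × 557 = 2785 mol/s; O₂ fed = 2785 × 1.702 = 4740 mol/s.
Fuel reacted = 0.837 × 557 → ξ = 466.2 mol/s.
Outlet (n = n₀ + ν ξ):
  C₃H₈: 557 − 1(466.2) = 90.79
  O₂: 4740 − 5(466.2) = 2409
  CO₂: 0 + 3(466.2) = 1399
  H₂O: 0 + 4(466.2) = 1865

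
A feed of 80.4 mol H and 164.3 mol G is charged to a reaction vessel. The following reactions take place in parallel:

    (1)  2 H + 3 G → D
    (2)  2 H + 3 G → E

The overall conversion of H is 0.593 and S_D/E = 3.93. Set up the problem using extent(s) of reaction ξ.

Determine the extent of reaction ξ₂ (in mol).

ξ₂ = 4.84 mol

Conversion of H: H consumed = 0.593 × 80.4 = 47.68 mol = 2ξ₁ + 2ξ₂.
Selectivity: 1ξ₁ / (1ξ₂) = 3.93 → ξ₁ = 3.93 ξ₂.
Substitute: (2·3.93 + 2) ξ₂ = 47.68 → ξ₂ = 4.835 mol, ξ₁ = 19 mol.
Outlet amounts (n = n₀ + Σ ν·ξ):
  H: 80.4 − 2(19) − 2(4.835) = 32.72
  G: 164.3 − 3(19) − 3(4.835) = 92.78
  D: 0 + 1(19) = 19
  E: 0 + 1(4.835) = 4.835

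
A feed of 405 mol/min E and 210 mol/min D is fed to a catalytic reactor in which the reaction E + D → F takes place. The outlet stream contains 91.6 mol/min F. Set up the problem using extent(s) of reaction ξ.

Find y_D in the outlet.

For F: n = n₀ + 1ξ → 91.6 = 0 + 1ξ, giving ξ = 91.6 mol/min.
Outlet amounts (n = n₀ + ν ξ):
  E: 405 − 1(91.6) = 313.4
  D: 210 − 1(91.6) = 118.4
  F: 0 + 1(91.6) = 91.6
Total out = 523.4 mol/min; y_D = 118.4 / 523.4 = 0.2262.

0.226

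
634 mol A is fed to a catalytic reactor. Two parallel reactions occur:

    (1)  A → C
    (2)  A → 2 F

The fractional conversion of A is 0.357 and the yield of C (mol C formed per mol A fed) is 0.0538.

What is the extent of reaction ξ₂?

ξ₂ = 192 mol

Yield of C: 1ξ₁ / 634 = 0.0538 → ξ₁ = 34.11 mol.
Conversion of A: 1ξ₁ + 1ξ₂ = 0.357 × 634 = 226.3 → ξ₂ = 192.2 mol.
Outlet amounts (n = n₀ + Σ ν·ξ):
  A: 634 − 1(34.11) − 1(192.2) = 407.7
  C: 0 + 1(34.11) = 34.11
  F: 0 + 2(192.2) = 384.5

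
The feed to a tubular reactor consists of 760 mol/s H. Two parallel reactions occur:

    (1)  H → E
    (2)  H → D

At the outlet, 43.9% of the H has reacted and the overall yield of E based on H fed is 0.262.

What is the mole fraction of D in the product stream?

Yield of E: 1ξ₁ / 760 = 0.262 → ξ₁ = 199.1 mol/s.
Conversion of H: 1ξ₁ + 1ξ₂ = 0.439 × 760 = 333.6 → ξ₂ = 134.5 mol/s.
Outlet amounts (n = n₀ + Σ ν·ξ):
  H: 760 − 1(199.1) − 1(134.5) = 426.4
  E: 0 + 1(199.1) = 199.1
  D: 0 + 1(134.5) = 134.5
Total out = 760 mol/s; y_D = 134.5 / 760 = 0.177.

0.177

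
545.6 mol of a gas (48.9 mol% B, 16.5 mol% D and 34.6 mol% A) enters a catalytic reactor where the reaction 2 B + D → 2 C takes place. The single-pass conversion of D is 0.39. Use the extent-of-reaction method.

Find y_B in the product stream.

D reacted = 0.39 × 90.02 = 35.11 mol; ν_D = −1, so ξ = 35.11/1 = 35.11 mol.
Outlet amounts (n = n₀ + ν ξ):
  B: 266.8 − 2(35.11) = 196.6
  D: 90.02 − 1(35.11) = 54.91
  C: 0 + 2(35.11) = 70.22
  A: 188.8 (inert)
Total out = 510.5 mol; y_B = 196.6 / 510.5 = 0.3851.

0.385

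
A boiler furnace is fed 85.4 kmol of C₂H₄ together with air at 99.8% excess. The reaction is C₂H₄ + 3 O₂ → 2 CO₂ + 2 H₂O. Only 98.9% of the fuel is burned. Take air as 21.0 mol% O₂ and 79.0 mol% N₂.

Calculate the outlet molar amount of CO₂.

Stoichiometric O₂ = 3 × 85.4 = 256.2 kmol; O₂ fed = 256.2 × 1.998 = 511.9 kmol.
N₂ fed = 511.9 × 79/21 = 1926 kmol.
Fuel reacted = 0.989 × 85.4 → ξ = 84.46 kmol.
Outlet (n = n₀ + ν ξ):
  C₂H₄: 85.4 − 1(84.46) = 0.9394
  O₂: 511.9 − 3(84.46) = 258.5
  N₂: 1926 (inert)
  CO₂: 0 + 2(84.46) = 168.9
  H₂O: 0 + 2(84.46) = 168.9

169 kmol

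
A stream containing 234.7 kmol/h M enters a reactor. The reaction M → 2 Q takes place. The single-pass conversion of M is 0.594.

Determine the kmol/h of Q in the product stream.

279 kmol/h

M reacted = 0.594 × 234.7 = 139.4 kmol/h; ν_M = −1, so ξ = 139.4/1 = 139.4 kmol/h.
Outlet amounts (n = n₀ + ν ξ):
  M: 234.7 − 1(139.4) = 95.29
  Q: 0 + 2(139.4) = 278.8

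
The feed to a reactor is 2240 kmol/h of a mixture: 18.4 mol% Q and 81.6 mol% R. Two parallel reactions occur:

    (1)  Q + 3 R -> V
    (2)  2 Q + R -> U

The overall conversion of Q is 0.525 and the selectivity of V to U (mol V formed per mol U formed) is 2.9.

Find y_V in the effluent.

0.0725

Conversion of Q: Q consumed = 0.525 × 412.2 = 216.4 kmol/h = 1ξ₁ + 2ξ₂.
Selectivity: 1ξ₁ / (1ξ₂) = 2.9 → ξ₁ = 2.9 ξ₂.
Substitute: (1·2.9 + 2) ξ₂ = 216.4 → ξ₂ = 44.16 kmol/h, ξ₁ = 128.1 kmol/h.
Outlet amounts (n = n₀ + Σ ν·ξ):
  Q: 412.2 − 1(128.1) − 2(44.16) = 195.8
  R: 1828 − 3(128.1) − 1(44.16) = 1399
  V: 0 + 1(128.1) = 128.1
  U: 0 + 1(44.16) = 44.16
Total out = 1767 kmol/h; y_V = 128.1 / 1767 = 0.07246.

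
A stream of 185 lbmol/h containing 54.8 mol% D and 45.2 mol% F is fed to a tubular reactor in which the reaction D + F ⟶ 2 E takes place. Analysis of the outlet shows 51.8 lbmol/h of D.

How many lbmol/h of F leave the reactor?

34 lbmol/h

For D: n = n₀ − 1ξ → 51.8 = 101.4 − 1ξ, giving ξ = 49.58 lbmol/h.
Outlet amounts (n = n₀ + ν ξ):
  D: 101.4 − 1(49.58) = 51.8
  F: 83.62 − 1(49.58) = 34.04
  E: 0 + 2(49.58) = 99.16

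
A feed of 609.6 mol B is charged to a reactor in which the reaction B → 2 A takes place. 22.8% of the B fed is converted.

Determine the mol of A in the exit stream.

B reacted = 0.228 × 609.6 = 139 mol; ν_B = −1, so ξ = 139/1 = 139 mol.
Outlet amounts (n = n₀ + ν ξ):
  B: 609.6 − 1(139) = 470.6
  A: 0 + 2(139) = 278

278 mol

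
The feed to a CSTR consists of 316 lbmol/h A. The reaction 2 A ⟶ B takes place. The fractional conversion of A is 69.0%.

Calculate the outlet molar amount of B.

109 lbmol/h

A reacted = 0.69 × 316 = 218 lbmol/h; ν_A = −2, so ξ = 218/2 = 109 lbmol/h.
Outlet amounts (n = n₀ + ν ξ):
  A: 316 − 2(109) = 97.96
  B: 0 + 1(109) = 109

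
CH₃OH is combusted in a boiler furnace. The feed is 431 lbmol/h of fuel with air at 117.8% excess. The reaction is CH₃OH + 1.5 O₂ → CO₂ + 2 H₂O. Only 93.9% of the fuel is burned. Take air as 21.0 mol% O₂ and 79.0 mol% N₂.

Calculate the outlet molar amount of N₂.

Stoichiometric O₂ = 1.5 × 431 = 646.5 lbmol/h; O₂ fed = 646.5 × 2.178 = 1408 lbmol/h.
N₂ fed = 1408 × 79/21 = 5297 lbmol/h.
Fuel reacted = 0.939 × 431 → ξ = 404.7 lbmol/h.
Outlet (n = n₀ + ν ξ):
  CH₃OH: 431 − 1(404.7) = 26.29
  O₂: 1408 − 1.5(404.7) = 801
  N₂: 5297 (inert)
  CO₂: 0 + 1(404.7) = 404.7
  H₂O: 0 + 2(404.7) = 809.4

5300 lbmol/h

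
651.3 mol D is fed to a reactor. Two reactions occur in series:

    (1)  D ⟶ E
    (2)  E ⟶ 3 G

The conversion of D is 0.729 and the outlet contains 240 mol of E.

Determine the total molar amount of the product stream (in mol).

Conversion of D: D consumed = 1ξ₁ = 0.729 × 651.3 → ξ₁ = 474.8 mol.
E balance: n_E = 0 + 1ξ₁ − 1ξ₂ = 240 → ξ₂ = (1·474.8 − 240)/1 = 234.8 mol.
Outlet amounts (n = n₀ + Σ ν·ξ):
  D: 651.3 − 1(474.8) = 176.5
  E: 0 + 1(474.8) − 1(234.8) = 240
  G: 0 + 3(234.8) = 704.4
Total out = 176.5 + 240 + 704.4 = 1121 mol.

1120 mol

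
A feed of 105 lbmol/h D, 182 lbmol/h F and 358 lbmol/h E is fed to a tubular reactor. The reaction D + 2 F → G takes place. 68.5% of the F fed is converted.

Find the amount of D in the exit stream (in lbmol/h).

F reacted = 0.685 × 182 = 124.7 lbmol/h; ν_F = −2, so ξ = 124.7/2 = 62.34 lbmol/h.
Outlet amounts (n = n₀ + ν ξ):
  D: 105 − 1(62.34) = 42.66
  F: 182 − 2(62.34) = 57.33
  G: 0 + 1(62.34) = 62.34
  E: 358 (inert)

42.7 lbmol/h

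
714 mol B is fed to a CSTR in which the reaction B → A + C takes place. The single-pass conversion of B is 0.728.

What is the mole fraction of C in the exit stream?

0.421

B reacted = 0.728 × 714 = 519.8 mol; ν_B = −1, so ξ = 519.8/1 = 519.8 mol.
Outlet amounts (n = n₀ + ν ξ):
  B: 714 − 1(519.8) = 194.2
  A: 0 + 1(519.8) = 519.8
  C: 0 + 1(519.8) = 519.8
Total out = 1234 mol; y_C = 519.8 / 1234 = 0.4213.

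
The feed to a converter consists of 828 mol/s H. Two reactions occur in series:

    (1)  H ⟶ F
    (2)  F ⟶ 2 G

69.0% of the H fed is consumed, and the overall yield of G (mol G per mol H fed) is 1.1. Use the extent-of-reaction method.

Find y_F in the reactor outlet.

Conversion of H: H consumed = 1ξ₁ = 0.69 × 828 → ξ₁ = 571.3 mol/s.
Yield of G: 2ξ₂ / 828 = 1.1 → ξ₂ = 455.4 mol/s.
Outlet amounts (n = n₀ + Σ ν·ξ):
  H: 828 − 1(571.3) = 256.7
  F: 0 + 1(571.3) − 1(455.4) = 115.9
  G: 0 + 2(455.4) = 910.8
Total out = 1283 mol/s; y_F = 115.9 / 1283 = 0.09032.

0.0903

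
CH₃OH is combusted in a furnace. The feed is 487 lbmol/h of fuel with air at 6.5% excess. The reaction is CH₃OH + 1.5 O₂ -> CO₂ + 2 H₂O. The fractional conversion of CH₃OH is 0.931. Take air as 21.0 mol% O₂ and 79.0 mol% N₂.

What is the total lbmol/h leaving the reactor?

4420 lbmol/h

Stoichiometric O₂ = 1.5 × 487 = 730.5 lbmol/h; O₂ fed = 730.5 × 1.065 = 778 lbmol/h.
N₂ fed = 778 × 79/21 = 2927 lbmol/h.
Fuel reacted = 0.931 × 487 → ξ = 453.4 lbmol/h.
Outlet (n = n₀ + ν ξ):
  CH₃OH: 487 − 1(453.4) = 33.6
  O₂: 778 − 1.5(453.4) = 97.89
  N₂: 2927 (inert)
  CO₂: 0 + 1(453.4) = 453.4
  H₂O: 0 + 2(453.4) = 906.8
Total out = 33.6 + 97.89 + 2927 + 453.4 + 906.8 = 4418 lbmol/h.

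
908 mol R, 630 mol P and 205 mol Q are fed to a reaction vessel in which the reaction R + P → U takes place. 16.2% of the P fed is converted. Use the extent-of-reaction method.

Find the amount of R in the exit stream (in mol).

P reacted = 0.162 × 630 = 102.1 mol; ν_P = −1, so ξ = 102.1/1 = 102.1 mol.
Outlet amounts (n = n₀ + ν ξ):
  R: 908 − 1(102.1) = 805.9
  P: 630 − 1(102.1) = 527.9
  U: 0 + 1(102.1) = 102.1
  Q: 205 (inert)

806 mol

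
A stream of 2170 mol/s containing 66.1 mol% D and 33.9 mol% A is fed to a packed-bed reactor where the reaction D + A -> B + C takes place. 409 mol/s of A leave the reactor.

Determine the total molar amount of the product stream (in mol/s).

For A: n = n₀ − 1ξ → 409 = 735.6 − 1ξ, giving ξ = 326.6 mol/s.
Outlet amounts (n = n₀ + ν ξ):
  D: 1434 − 1(326.6) = 1108
  A: 735.6 − 1(326.6) = 409
  B: 0 + 1(326.6) = 326.6
  C: 0 + 1(326.6) = 326.6
Total out = 1108 + 409 + 326.6 + 326.6 = 2170 mol/s.

2170 mol/s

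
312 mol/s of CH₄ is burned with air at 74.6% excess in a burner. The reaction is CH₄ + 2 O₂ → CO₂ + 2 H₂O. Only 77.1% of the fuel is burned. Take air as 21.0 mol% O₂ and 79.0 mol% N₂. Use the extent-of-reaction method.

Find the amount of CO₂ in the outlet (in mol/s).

241 mol/s

Stoichiometric O₂ = 2 × 312 = 624 mol/s; O₂ fed = 624 × 1.746 = 1090 mol/s.
N₂ fed = 1090 × 79/21 = 4099 mol/s.
Fuel reacted = 0.771 × 312 → ξ = 240.6 mol/s.
Outlet (n = n₀ + ν ξ):
  CH₄: 312 − 1(240.6) = 71.45
  O₂: 1090 − 2(240.6) = 608.4
  N₂: 4099 (inert)
  CO₂: 0 + 1(240.6) = 240.6
  H₂O: 0 + 2(240.6) = 481.1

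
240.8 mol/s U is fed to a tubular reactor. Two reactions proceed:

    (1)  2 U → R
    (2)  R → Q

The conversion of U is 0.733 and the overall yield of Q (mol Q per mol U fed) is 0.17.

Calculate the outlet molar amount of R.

47.3 mol/s

Conversion of U: U consumed = 2ξ₁ = 0.733 × 240.8 → ξ₁ = 88.25 mol/s.
Yield of Q: 1ξ₂ / 240.8 = 0.17 → ξ₂ = 40.94 mol/s.
Outlet amounts (n = n₀ + Σ ν·ξ):
  U: 240.8 − 2(88.25) = 64.29
  R: 0 + 1(88.25) − 1(40.94) = 47.32
  Q: 0 + 1(40.94) = 40.94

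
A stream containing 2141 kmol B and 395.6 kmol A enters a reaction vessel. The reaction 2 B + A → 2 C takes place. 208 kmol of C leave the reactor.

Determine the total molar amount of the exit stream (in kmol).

2430 kmol

For C: n = n₀ + 2ξ → 208 = 0 + 2ξ, giving ξ = 104 kmol.
Outlet amounts (n = n₀ + ν ξ):
  B: 2141 − 2(104) = 1933
  A: 395.6 − 1(104) = 291.6
  C: 0 + 2(104) = 208
Total out = 1933 + 291.6 + 208 = 2433 kmol.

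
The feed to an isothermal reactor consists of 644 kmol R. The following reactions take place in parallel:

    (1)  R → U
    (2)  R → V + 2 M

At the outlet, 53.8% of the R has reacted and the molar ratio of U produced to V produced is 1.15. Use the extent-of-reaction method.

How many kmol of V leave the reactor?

161 kmol

Conversion of R: R consumed = 0.538 × 644 = 346.5 kmol = 1ξ₁ + 1ξ₂.
Selectivity: 1ξ₁ / (1ξ₂) = 1.15 → ξ₁ = 1.15 ξ₂.
Substitute: (1·1.15 + 1) ξ₂ = 346.5 → ξ₂ = 161.1 kmol, ξ₁ = 185.3 kmol.
Outlet amounts (n = n₀ + Σ ν·ξ):
  R: 644 − 1(185.3) − 1(161.1) = 297.5
  U: 0 + 1(185.3) = 185.3
  V: 0 + 1(161.1) = 161.1
  M: 0 + 2(161.1) = 322.3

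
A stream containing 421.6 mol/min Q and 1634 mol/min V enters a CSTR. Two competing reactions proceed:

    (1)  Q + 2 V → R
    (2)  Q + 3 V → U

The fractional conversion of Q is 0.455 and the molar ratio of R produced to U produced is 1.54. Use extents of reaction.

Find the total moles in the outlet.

1600 mol/min

Conversion of Q: Q consumed = 0.455 × 421.6 = 191.8 mol/min = 1ξ₁ + 1ξ₂.
Selectivity: 1ξ₁ / (1ξ₂) = 1.54 → ξ₁ = 1.54 ξ₂.
Substitute: (1·1.54 + 1) ξ₂ = 191.8 → ξ₂ = 75.52 mol/min, ξ₁ = 116.3 mol/min.
Outlet amounts (n = n₀ + Σ ν·ξ):
  Q: 421.6 − 1(116.3) − 1(75.52) = 229.8
  V: 1634 − 2(116.3) − 3(75.52) = 1175
  R: 0 + 1(116.3) = 116.3
  U: 0 + 1(75.52) = 75.52
Total out = 229.8 + 1175 + 116.3 + 75.52 = 1596 mol/min.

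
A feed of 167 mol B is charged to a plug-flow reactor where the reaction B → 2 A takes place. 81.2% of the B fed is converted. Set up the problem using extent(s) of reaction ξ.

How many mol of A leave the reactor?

271 mol

B reacted = 0.812 × 167 = 135.6 mol; ν_B = −1, so ξ = 135.6/1 = 135.6 mol.
Outlet amounts (n = n₀ + ν ξ):
  B: 167 − 1(135.6) = 31.4
  A: 0 + 2(135.6) = 271.2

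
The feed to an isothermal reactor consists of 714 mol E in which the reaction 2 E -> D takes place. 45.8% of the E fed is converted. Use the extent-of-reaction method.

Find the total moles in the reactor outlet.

550 mol

E reacted = 0.458 × 714 = 327 mol; ν_E = −2, so ξ = 327/2 = 163.5 mol.
Outlet amounts (n = n₀ + ν ξ):
  E: 714 − 2(163.5) = 387
  D: 0 + 1(163.5) = 163.5
Total out = 387 + 163.5 = 550.5 mol.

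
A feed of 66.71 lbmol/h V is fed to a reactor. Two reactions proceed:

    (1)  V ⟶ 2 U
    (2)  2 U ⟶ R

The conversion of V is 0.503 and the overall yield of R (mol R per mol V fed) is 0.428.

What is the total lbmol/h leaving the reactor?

Conversion of V: V consumed = 1ξ₁ = 0.503 × 66.71 → ξ₁ = 33.56 lbmol/h.
Yield of R: 1ξ₂ / 66.71 = 0.428 → ξ₂ = 28.55 lbmol/h.
Outlet amounts (n = n₀ + Σ ν·ξ):
  V: 66.71 − 1(33.56) = 33.15
  U: 0 + 2(33.56) − 2(28.55) = 10.01
  R: 0 + 1(28.55) = 28.55
Total out = 33.15 + 10.01 + 28.55 = 71.71 lbmol/h.

71.7 lbmol/h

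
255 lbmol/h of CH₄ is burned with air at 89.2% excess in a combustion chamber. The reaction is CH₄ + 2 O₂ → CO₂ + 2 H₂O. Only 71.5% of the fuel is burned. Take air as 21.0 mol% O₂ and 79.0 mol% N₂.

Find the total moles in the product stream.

Stoichiometric O₂ = 2 × 255 = 510 lbmol/h; O₂ fed = 510 × 1.892 = 964.9 lbmol/h.
N₂ fed = 964.9 × 79/21 = 3630 lbmol/h.
Fuel reacted = 0.715 × 255 → ξ = 182.3 lbmol/h.
Outlet (n = n₀ + ν ξ):
  CH₄: 255 − 1(182.3) = 72.68
  O₂: 964.9 − 2(182.3) = 600.3
  N₂: 3630 (inert)
  CO₂: 0 + 1(182.3) = 182.3
  H₂O: 0 + 2(182.3) = 364.6
Total out = 72.68 + 600.3 + 3630 + 182.3 + 364.6 = 4850 lbmol/h.

4850 lbmol/h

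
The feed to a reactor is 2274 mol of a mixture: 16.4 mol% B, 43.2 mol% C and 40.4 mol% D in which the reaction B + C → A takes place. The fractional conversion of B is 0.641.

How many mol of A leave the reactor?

B reacted = 0.641 × 372.9 = 239.1 mol; ν_B = −1, so ξ = 239.1/1 = 239.1 mol.
Outlet amounts (n = n₀ + ν ξ):
  B: 372.9 − 1(239.1) = 133.9
  C: 982.4 − 1(239.1) = 743.3
  A: 0 + 1(239.1) = 239.1
  D: 918.7 (inert)

239 mol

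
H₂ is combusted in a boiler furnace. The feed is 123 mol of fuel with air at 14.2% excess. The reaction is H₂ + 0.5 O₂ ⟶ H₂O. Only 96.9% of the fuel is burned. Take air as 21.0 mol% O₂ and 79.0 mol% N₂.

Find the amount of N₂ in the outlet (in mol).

264 mol

Stoichiometric O₂ = 0.5 × 123 = 61.5 mol; O₂ fed = 61.5 × 1.142 = 70.23 mol.
N₂ fed = 70.23 × 79/21 = 264.2 mol.
Fuel reacted = 0.969 × 123 → ξ = 119.2 mol.
Outlet (n = n₀ + ν ξ):
  H₂: 123 − 1(119.2) = 3.813
  O₂: 70.23 − 0.5(119.2) = 10.64
  N₂: 264.2 (inert)
  H₂O: 0 + 1(119.2) = 119.2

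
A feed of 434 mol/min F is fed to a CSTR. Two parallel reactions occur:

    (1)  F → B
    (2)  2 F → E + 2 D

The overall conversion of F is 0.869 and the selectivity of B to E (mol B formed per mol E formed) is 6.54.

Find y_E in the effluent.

0.0924

Conversion of F: F consumed = 0.869 × 434 = 377.1 mol/min = 1ξ₁ + 2ξ₂.
Selectivity: 1ξ₁ / (1ξ₂) = 6.54 → ξ₁ = 6.54 ξ₂.
Substitute: (1·6.54 + 2) ξ₂ = 377.1 → ξ₂ = 44.16 mol/min, ξ₁ = 288.8 mol/min.
Outlet amounts (n = n₀ + Σ ν·ξ):
  F: 434 − 1(288.8) − 2(44.16) = 56.85
  B: 0 + 1(288.8) = 288.8
  E: 0 + 1(44.16) = 44.16
  D: 0 + 2(44.16) = 88.32
Total out = 478.2 mol/min; y_E = 44.16 / 478.2 = 0.09236.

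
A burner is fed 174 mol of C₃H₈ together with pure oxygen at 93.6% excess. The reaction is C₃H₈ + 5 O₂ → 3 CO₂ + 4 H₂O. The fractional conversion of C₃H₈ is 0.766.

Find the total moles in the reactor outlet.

1990 mol

Stoichiometric O₂ = 5 × 174 = 870 mol; O₂ fed = 870 × 1.936 = 1684 mol.
Fuel reacted = 0.766 × 174 → ξ = 133.3 mol.
Outlet (n = n₀ + ν ξ):
  C₃H₈: 174 − 1(133.3) = 40.72
  O₂: 1684 − 5(133.3) = 1018
  CO₂: 0 + 3(133.3) = 399.9
  H₂O: 0 + 4(133.3) = 533.1
Total out = 40.72 + 1018 + 399.9 + 533.1 = 1992 mol.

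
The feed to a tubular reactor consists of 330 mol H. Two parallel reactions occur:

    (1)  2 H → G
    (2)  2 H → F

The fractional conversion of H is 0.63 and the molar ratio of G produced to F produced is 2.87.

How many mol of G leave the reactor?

Conversion of H: H consumed = 0.63 × 330 = 207.9 mol = 2ξ₁ + 2ξ₂.
Selectivity: 1ξ₁ / (1ξ₂) = 2.87 → ξ₁ = 2.87 ξ₂.
Substitute: (2·2.87 + 2) ξ₂ = 207.9 → ξ₂ = 26.86 mol, ξ₁ = 77.09 mol.
Outlet amounts (n = n₀ + Σ ν·ξ):
  H: 330 − 2(77.09) − 2(26.86) = 122.1
  G: 0 + 1(77.09) = 77.09
  F: 0 + 1(26.86) = 26.86

77.1 mol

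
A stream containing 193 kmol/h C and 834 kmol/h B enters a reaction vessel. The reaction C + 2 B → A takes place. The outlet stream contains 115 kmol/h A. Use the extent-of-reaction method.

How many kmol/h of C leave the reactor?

78 kmol/h

For A: n = n₀ + 1ξ → 115 = 0 + 1ξ, giving ξ = 115 kmol/h.
Outlet amounts (n = n₀ + ν ξ):
  C: 193 − 1(115) = 78
  B: 834 − 2(115) = 604
  A: 0 + 1(115) = 115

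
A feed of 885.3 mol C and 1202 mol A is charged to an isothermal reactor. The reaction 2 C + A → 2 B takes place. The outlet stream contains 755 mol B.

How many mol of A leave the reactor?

For B: n = n₀ + 2ξ → 755 = 0 + 2ξ, giving ξ = 377.5 mol.
Outlet amounts (n = n₀ + ν ξ):
  C: 885.3 − 2(377.5) = 130.3
  A: 1202 − 1(377.5) = 824.5
  B: 0 + 2(377.5) = 755

824 mol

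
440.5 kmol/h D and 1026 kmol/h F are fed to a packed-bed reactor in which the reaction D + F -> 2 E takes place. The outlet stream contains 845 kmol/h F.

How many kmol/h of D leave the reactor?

260 kmol/h

For F: n = n₀ − 1ξ → 845 = 1026 − 1ξ, giving ξ = 181 kmol/h.
Outlet amounts (n = n₀ + ν ξ):
  D: 440.5 − 1(181) = 259.5
  F: 1026 − 1(181) = 845
  E: 0 + 2(181) = 362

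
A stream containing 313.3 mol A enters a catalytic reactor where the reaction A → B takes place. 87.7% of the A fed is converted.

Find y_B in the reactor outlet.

0.877

A reacted = 0.877 × 313.3 = 274.8 mol; ν_A = −1, so ξ = 274.8/1 = 274.8 mol.
Outlet amounts (n = n₀ + ν ξ):
  A: 313.3 − 1(274.8) = 38.54
  B: 0 + 1(274.8) = 274.8
Total out = 313.3 mol; y_B = 274.8 / 313.3 = 0.877.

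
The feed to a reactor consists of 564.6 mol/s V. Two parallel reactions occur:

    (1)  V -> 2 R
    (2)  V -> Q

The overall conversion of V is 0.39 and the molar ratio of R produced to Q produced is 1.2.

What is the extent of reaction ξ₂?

Conversion of V: V consumed = 0.39 × 564.6 = 220.2 mol/s = 1ξ₁ + 1ξ₂.
Selectivity: 2ξ₁ / (1ξ₂) = 1.2 → ξ₁ = 0.6 ξ₂.
Substitute: (1·0.6 + 1) ξ₂ = 220.2 → ξ₂ = 137.6 mol/s, ξ₁ = 82.57 mol/s.
Outlet amounts (n = n₀ + Σ ν·ξ):
  V: 564.6 − 1(82.57) − 1(137.6) = 344.4
  R: 0 + 2(82.57) = 165.1
  Q: 0 + 1(137.6) = 137.6

ξ₂ = 138 mol/s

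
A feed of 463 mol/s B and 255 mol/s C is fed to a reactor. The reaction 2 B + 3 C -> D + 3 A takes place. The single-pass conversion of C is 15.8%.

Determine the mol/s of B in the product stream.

436 mol/s

C reacted = 0.158 × 255 = 40.29 mol/s; ν_C = −3, so ξ = 40.29/3 = 13.43 mol/s.
Outlet amounts (n = n₀ + ν ξ):
  B: 463 − 2(13.43) = 436.1
  C: 255 − 3(13.43) = 214.7
  D: 0 + 1(13.43) = 13.43
  A: 0 + 3(13.43) = 40.29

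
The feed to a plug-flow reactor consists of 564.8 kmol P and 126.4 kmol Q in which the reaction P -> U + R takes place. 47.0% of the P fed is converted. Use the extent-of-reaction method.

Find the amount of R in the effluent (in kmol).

P reacted = 0.47 × 564.8 = 265.5 kmol; ν_P = −1, so ξ = 265.5/1 = 265.5 kmol.
Outlet amounts (n = n₀ + ν ξ):
  P: 564.8 − 1(265.5) = 299.3
  U: 0 + 1(265.5) = 265.5
  R: 0 + 1(265.5) = 265.5
  Q: 126.4 (inert)

265 kmol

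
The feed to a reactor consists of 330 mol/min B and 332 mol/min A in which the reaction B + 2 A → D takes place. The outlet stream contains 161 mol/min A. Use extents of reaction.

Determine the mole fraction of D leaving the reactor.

0.174

For A: n = n₀ − 2ξ → 161 = 332 − 2ξ, giving ξ = 85.5 mol/min.
Outlet amounts (n = n₀ + ν ξ):
  B: 330 − 1(85.5) = 244.5
  A: 332 − 2(85.5) = 161
  D: 0 + 1(85.5) = 85.5
Total out = 491 mol/min; y_D = 85.5 / 491 = 0.1741.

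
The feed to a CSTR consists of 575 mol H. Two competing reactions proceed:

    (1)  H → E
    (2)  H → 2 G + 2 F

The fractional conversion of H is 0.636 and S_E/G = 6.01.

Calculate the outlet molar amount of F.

Conversion of H: H consumed = 0.636 × 575 = 365.7 mol = 1ξ₁ + 1ξ₂.
Selectivity: 1ξ₁ / (2ξ₂) = 6.01 → ξ₁ = 12.02 ξ₂.
Substitute: (1·12.02 + 1) ξ₂ = 365.7 → ξ₂ = 28.09 mol, ξ₁ = 337.6 mol.
Outlet amounts (n = n₀ + Σ ν·ξ):
  H: 575 − 1(337.6) − 1(28.09) = 209.3
  E: 0 + 1(337.6) = 337.6
  G: 0 + 2(28.09) = 56.18
  F: 0 + 2(28.09) = 56.18

56.2 mol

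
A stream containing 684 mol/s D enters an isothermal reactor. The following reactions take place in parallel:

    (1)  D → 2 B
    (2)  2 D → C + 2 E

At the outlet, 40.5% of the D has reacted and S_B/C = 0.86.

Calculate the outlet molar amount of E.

228 mol/s

Conversion of D: D consumed = 0.405 × 684 = 277 mol/s = 1ξ₁ + 2ξ₂.
Selectivity: 2ξ₁ / (1ξ₂) = 0.86 → ξ₁ = 0.43 ξ₂.
Substitute: (1·0.43 + 2) ξ₂ = 277 → ξ₂ = 114 mol/s, ξ₁ = 49.02 mol/s.
Outlet amounts (n = n₀ + Σ ν·ξ):
  D: 684 − 1(49.02) − 2(114) = 407
  B: 0 + 2(49.02) = 98.04
  C: 0 + 1(114) = 114
  E: 0 + 2(114) = 228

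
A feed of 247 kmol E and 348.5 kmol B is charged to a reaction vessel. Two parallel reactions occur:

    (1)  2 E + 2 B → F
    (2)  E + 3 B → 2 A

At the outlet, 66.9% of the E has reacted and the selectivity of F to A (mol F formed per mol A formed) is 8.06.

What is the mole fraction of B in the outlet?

0.502

Conversion of E: E consumed = 0.669 × 247 = 165.2 kmol = 2ξ₁ + 1ξ₂.
Selectivity: 1ξ₁ / (2ξ₂) = 8.06 → ξ₁ = 16.12 ξ₂.
Substitute: (2·16.12 + 1) ξ₂ = 165.2 → ξ₂ = 4.971 kmol, ξ₁ = 80.14 kmol.
Outlet amounts (n = n₀ + Σ ν·ξ):
  E: 247 − 2(80.14) − 1(4.971) = 81.76
  B: 348.5 − 2(80.14) − 3(4.971) = 173.3
  F: 0 + 1(80.14) = 80.14
  A: 0 + 2(4.971) = 9.942
Total out = 345.1 kmol; y_B = 173.3 / 345.1 = 0.5021.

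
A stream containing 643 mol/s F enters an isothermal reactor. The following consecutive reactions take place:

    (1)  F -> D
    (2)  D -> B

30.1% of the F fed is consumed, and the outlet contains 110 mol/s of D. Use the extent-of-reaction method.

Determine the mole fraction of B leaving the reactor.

Conversion of F: F consumed = 1ξ₁ = 0.301 × 643 → ξ₁ = 193.5 mol/s.
D balance: n_D = 0 + 1ξ₁ − 1ξ₂ = 110 → ξ₂ = (1·193.5 − 110)/1 = 83.54 mol/s.
Outlet amounts (n = n₀ + Σ ν·ξ):
  F: 643 − 1(193.5) = 449.5
  D: 0 + 1(193.5) − 1(83.54) = 110
  B: 0 + 1(83.54) = 83.54
Total out = 643 mol/s; y_B = 83.54 / 643 = 0.1299.

0.13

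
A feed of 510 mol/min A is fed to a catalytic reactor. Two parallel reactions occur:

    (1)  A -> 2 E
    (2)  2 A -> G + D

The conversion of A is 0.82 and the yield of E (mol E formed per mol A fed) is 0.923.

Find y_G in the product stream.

0.123

Yield of E: 2ξ₁ / 510 = 0.923 → ξ₁ = 235.4 mol/min.
Conversion of A: 1ξ₁ + 2ξ₂ = 0.82 × 510 = 418.2 → ξ₂ = 91.42 mol/min.
Outlet amounts (n = n₀ + Σ ν·ξ):
  A: 510 − 1(235.4) − 2(91.42) = 91.8
  E: 0 + 2(235.4) = 470.7
  G: 0 + 1(91.42) = 91.42
  D: 0 + 1(91.42) = 91.42
Total out = 745.4 mol/min; y_G = 91.42 / 745.4 = 0.1226.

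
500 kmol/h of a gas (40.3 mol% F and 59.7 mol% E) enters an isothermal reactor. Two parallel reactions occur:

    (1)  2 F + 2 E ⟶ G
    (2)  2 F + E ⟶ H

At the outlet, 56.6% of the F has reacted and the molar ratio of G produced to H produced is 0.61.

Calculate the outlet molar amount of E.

Conversion of F: F consumed = 0.566 × 201.5 = 114 kmol/h = 2ξ₁ + 2ξ₂.
Selectivity: 1ξ₁ / (1ξ₂) = 0.61 → ξ₁ = 0.61 ξ₂.
Substitute: (2·0.61 + 2) ξ₂ = 114 → ξ₂ = 35.42 kmol/h, ξ₁ = 21.61 kmol/h.
Outlet amounts (n = n₀ + Σ ν·ξ):
  F: 201.5 − 2(21.61) − 2(35.42) = 87.45
  E: 298.5 − 2(21.61) − 1(35.42) = 219.9
  G: 0 + 1(21.61) = 21.61
  H: 0 + 1(35.42) = 35.42

220 kmol/h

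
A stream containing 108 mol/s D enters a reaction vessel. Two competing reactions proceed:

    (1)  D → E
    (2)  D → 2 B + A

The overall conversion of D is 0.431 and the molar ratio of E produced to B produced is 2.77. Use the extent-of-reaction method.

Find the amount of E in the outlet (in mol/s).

39.4 mol/s

Conversion of D: D consumed = 0.431 × 108 = 46.55 mol/s = 1ξ₁ + 1ξ₂.
Selectivity: 1ξ₁ / (2ξ₂) = 2.77 → ξ₁ = 5.54 ξ₂.
Substitute: (1·5.54 + 1) ξ₂ = 46.55 → ξ₂ = 7.117 mol/s, ξ₁ = 39.43 mol/s.
Outlet amounts (n = n₀ + Σ ν·ξ):
  D: 108 − 1(39.43) − 1(7.117) = 61.45
  E: 0 + 1(39.43) = 39.43
  B: 0 + 2(7.117) = 14.23
  A: 0 + 1(7.117) = 7.117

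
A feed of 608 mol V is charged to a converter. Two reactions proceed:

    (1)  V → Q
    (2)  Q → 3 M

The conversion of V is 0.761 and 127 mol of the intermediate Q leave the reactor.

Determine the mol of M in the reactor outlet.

Conversion of V: V consumed = 1ξ₁ = 0.761 × 608 → ξ₁ = 462.7 mol.
Q balance: n_Q = 0 + 1ξ₁ − 1ξ₂ = 127 → ξ₂ = (1·462.7 − 127)/1 = 335.7 mol.
Outlet amounts (n = n₀ + Σ ν·ξ):
  V: 608 − 1(462.7) = 145.3
  Q: 0 + 1(462.7) − 1(335.7) = 127
  M: 0 + 3(335.7) = 1007

1010 mol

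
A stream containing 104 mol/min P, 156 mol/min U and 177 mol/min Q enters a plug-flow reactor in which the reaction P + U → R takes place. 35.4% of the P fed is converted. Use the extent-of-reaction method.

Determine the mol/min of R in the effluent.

P reacted = 0.354 × 104 = 36.82 mol/min; ν_P = −1, so ξ = 36.82/1 = 36.82 mol/min.
Outlet amounts (n = n₀ + ν ξ):
  P: 104 − 1(36.82) = 67.18
  U: 156 − 1(36.82) = 119.2
  R: 0 + 1(36.82) = 36.82
  Q: 177 (inert)

36.8 mol/min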